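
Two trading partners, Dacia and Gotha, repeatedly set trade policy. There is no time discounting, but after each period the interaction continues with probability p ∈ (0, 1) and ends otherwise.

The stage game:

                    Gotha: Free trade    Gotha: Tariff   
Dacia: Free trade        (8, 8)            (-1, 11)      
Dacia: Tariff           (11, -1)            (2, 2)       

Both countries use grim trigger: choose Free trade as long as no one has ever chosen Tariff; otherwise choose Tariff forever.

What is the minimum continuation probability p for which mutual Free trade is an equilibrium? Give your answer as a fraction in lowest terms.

1/3

Expected cooperation value is 8 + p·8 + p²·8 + … = 8/(1−p); deviation gives 11 + p·2/(1−p).
8 ≥ 11(1−p) + 2p ⇒ 9p ≥ 3 ⇒ p ≥ 3/9 = 1/3.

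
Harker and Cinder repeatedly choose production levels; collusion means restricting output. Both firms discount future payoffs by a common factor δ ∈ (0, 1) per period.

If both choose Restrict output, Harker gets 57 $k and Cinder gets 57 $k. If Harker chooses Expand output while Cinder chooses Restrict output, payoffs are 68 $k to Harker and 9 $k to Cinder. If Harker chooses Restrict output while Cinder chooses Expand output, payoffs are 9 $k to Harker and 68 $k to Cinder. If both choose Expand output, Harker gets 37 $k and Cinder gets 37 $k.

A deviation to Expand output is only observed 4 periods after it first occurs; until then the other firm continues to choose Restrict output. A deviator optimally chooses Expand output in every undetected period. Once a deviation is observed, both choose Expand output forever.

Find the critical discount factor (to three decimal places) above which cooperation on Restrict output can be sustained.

A deviator earns 68 for 4 periods, then 37 forever; cooperating earns 57 forever. Multiplying the IC by (1−δ):
57 ≥ 68(1−δ^4) + 37δ^4, so 31·δ^4 ≥ 11 and δ^4 ≥ 11/31.
δ ≥ (11/31)^(1/4) ≈ 0.772.

0.772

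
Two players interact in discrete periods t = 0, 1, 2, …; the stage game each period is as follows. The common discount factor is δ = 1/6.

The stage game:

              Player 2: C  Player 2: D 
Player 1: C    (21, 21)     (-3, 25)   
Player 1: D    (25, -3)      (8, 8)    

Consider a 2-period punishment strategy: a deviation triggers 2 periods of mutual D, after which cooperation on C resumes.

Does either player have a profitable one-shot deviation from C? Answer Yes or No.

Yes

IC: δ+…+δ^2 ≥ (25−21)/(21−8) = 4/13.
At δ = 1/6: partial sum = 0.1944 < 0.3077. Cooperation not sustainable.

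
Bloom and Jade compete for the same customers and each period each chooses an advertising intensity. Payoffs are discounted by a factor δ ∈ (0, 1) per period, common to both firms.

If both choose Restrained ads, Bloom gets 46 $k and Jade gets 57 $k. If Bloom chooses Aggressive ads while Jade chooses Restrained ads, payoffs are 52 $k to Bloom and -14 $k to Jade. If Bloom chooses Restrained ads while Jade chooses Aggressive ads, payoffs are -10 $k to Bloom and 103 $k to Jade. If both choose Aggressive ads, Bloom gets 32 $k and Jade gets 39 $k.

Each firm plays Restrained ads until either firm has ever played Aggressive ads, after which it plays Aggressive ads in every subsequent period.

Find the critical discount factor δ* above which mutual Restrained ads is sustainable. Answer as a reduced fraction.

23/32

Bloom's threshold: (52−46)/(52−32) = 3/10.
Jade's threshold: (103−57)/(103−39) = 23/32.
3/10 < 23/32, so Jade binds and δ* = 23/32.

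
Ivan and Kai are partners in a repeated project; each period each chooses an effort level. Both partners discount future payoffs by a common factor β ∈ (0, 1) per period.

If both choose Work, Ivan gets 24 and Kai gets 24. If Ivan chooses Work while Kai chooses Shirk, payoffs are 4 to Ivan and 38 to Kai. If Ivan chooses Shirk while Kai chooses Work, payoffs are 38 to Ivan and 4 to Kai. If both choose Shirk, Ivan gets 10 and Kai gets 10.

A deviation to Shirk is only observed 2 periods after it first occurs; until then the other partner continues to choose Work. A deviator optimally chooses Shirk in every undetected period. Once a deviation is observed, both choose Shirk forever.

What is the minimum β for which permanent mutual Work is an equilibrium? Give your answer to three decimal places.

0.707

The best deviation is to choose Shirk for all 2 undetected periods, earning 38 each, then 10 forever once detected.
Deviation value: 38(1−β^2)/(1−β) + 10β^2/(1−β); cooperation value: 24/(1−β).
IC: 24 ≥ 38(1−β^2) + 10β^2 = 38 − 28β^2.
So β^2 ≥ 14/28 = 1/2, giving β ≥ (1/2)^(1/2) ≈ 0.707.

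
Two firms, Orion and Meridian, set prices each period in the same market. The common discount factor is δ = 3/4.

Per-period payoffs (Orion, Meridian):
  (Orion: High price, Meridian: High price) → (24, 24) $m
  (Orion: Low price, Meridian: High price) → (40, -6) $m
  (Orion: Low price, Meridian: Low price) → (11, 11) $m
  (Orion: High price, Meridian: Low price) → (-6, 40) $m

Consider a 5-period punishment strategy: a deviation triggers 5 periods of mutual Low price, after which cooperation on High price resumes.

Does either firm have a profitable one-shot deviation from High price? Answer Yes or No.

No

IC: δ+…+δ^5 ≥ (40−24)/(24−11) = 16/13.
At δ = 3/4: partial sum = 2.2881 ≥ 1.2308. Cooperation sustainable.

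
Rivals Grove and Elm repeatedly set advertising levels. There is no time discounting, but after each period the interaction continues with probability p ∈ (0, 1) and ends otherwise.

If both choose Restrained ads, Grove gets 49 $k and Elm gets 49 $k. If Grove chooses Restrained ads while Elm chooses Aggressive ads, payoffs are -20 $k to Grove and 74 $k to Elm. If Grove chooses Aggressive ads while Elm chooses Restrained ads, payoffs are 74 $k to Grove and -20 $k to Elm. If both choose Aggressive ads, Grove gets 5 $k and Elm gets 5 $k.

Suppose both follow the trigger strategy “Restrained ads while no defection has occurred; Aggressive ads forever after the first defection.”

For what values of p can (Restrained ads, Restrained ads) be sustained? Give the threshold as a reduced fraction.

With no time discounting, the continuation probability p plays the role of the discount factor.
Grim-trigger IC: 49/(1−p) ≥ 74 + 5p/(1−p) ⇒ p ≥ (74−49)/(74−5) = 25/69.

25/69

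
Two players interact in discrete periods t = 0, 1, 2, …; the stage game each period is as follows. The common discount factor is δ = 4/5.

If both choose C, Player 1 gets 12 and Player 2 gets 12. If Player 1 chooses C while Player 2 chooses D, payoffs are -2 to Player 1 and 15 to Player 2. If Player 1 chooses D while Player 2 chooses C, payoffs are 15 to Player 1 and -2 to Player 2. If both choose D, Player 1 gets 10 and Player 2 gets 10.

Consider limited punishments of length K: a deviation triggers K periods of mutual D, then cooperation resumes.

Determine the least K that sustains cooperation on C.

3

Need Σ_{k=1}^{K} δ^k ≥ (15−12)/(12−10) = 1.5000 at δ = 4/5.
At K = 2 the sum is 1.4400 < 1.5000; at K = 3 it is 1.9520 ≥ 1.5000.
So the minimum punishment length is K = 3.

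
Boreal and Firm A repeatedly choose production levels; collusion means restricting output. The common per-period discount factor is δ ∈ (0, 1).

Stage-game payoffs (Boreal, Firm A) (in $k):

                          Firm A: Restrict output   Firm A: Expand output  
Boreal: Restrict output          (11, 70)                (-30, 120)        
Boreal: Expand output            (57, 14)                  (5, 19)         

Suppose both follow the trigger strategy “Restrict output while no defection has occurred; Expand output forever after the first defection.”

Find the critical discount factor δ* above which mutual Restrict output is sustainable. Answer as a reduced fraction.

23/26

Boreal's threshold: (57−11)/(57−5) = 23/26.
Firm A's threshold: (120−70)/(120−19) = 50/101.
23/26 > 50/101, so Boreal binds and δ* = 23/26.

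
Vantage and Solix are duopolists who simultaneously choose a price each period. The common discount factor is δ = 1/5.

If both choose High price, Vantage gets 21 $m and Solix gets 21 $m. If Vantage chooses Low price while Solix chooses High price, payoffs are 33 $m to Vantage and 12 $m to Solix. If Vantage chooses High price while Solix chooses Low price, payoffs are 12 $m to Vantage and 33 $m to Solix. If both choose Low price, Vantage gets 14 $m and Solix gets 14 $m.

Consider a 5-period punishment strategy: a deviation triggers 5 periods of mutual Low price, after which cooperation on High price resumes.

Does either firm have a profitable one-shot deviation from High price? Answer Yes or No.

Comparing payoff streams over the 6 periods until play realigns: cooperate → 21(1+δ+…+δ^5); deviate → 33 + 14(δ+…+δ^5).
Cooperation is sustained iff (21−14)(δ+…+δ^5) ≥ 33−21.
δ+…+δ^5 = 1/5·(1−(1/5)^5)/(1−1/5) = 0.2499, and (33−21)/(21−14) = 1.7143.
0.2499 < 1.7143, so cooperation is not sustainable.

Yes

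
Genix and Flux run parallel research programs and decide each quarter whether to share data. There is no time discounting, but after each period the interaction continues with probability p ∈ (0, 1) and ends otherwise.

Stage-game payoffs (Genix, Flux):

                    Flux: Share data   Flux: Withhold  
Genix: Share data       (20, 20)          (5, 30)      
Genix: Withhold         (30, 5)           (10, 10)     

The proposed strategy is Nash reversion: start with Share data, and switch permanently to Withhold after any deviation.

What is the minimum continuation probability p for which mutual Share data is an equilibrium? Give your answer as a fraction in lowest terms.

With no time discounting, the continuation probability p plays the role of the discount factor.
Grim-trigger IC: 20/(1−p) ≥ 30 + 10p/(1−p) ⇒ p ≥ (30−20)/(30−10) = 1/2.

1/2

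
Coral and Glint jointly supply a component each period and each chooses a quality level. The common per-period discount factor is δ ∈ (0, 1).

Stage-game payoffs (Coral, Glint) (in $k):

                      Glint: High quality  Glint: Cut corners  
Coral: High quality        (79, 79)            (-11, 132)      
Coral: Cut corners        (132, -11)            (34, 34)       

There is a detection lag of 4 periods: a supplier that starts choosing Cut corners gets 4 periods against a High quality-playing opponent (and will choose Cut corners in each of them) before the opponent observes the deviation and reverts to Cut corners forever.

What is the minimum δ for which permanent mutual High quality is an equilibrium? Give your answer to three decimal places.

The best deviation is to choose Cut corners for all 4 undetected periods, earning 132 each, then 34 forever once detected.
Deviation value: 132(1−δ^4)/(1−δ) + 34δ^4/(1−δ); cooperation value: 79/(1−δ).
IC: 79 ≥ 132(1−δ^4) + 34δ^4 = 132 − 98δ^4.
So δ^4 ≥ 53/98, giving δ ≥ (53/98)^(1/4) ≈ 0.858.

0.858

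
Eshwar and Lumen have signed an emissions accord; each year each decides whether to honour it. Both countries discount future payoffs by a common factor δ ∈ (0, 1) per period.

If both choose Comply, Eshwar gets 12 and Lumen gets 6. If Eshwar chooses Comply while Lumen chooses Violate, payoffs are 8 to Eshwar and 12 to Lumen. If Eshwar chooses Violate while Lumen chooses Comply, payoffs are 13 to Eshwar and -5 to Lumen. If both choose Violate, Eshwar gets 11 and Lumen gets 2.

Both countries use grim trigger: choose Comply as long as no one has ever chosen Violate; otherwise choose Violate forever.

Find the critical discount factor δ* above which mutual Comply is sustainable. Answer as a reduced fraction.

Eshwar: cooperation gives 12 each period; deviation gives 13 once then 11 forever.
  12/(1−δ) ≥ 13 + 11δ/(1−δ) ⇒ δ ≥ 1/2.
Lumen: cooperation gives 6 each period; deviation gives 12 once then 2 forever.
  δ ≥ 6/10 = 3/5.
Both must hold, so the binding constraint is Lumen's: δ ≥ 3/5.

3/5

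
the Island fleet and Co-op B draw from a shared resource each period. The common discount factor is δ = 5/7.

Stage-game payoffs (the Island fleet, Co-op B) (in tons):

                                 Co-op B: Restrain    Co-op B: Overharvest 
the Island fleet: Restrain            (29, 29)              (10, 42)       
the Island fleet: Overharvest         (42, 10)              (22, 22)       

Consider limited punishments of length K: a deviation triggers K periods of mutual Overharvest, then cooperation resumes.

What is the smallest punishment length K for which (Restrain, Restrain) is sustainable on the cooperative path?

No profitable deviation requires (29−22)(δ+…+δ^K) ≥ 42−29, i.e. δ+…+δ^K ≥ 13/7 ≈ 1.8571.
With δ = 5/7, the partial sums are K=1: 0.7143, K=2: 1.2245, K=3: 1.5889, K=4: 1.8492, K=5: 2.0352.
K = 5 is the first length at which the sum reaches 1.8571.

5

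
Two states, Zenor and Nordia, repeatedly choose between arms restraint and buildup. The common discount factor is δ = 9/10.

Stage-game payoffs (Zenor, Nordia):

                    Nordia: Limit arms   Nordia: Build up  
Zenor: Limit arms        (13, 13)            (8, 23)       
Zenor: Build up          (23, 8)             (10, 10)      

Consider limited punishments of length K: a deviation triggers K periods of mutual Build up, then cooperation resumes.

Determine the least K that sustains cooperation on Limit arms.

5

Need Σ_{k=1}^{K} δ^k ≥ (23−13)/(13−10) = 3.3333 at δ = 9/10.
At K = 4 the sum is 3.0951 < 3.3333; at K = 5 it is 3.6856 ≥ 3.3333.
So the minimum punishment length is K = 5.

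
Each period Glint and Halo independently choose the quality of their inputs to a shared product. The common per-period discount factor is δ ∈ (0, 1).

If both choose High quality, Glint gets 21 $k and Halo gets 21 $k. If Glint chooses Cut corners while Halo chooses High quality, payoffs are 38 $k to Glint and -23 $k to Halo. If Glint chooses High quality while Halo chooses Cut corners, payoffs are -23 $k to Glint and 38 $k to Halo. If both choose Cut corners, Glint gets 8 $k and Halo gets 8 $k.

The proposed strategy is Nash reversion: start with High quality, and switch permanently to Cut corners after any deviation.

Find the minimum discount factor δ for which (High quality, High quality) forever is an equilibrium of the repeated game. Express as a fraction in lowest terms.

One-period gain from deviating is 38 − 21 = 17. The loss is 21 − 8 = 13 in every subsequent period, with present value 13·δ/(1−δ).
Deviation is unprofitable when 13·δ/(1−δ) ≥ 17, i.e. δ/(1−δ) ≥ 17/13.
Equivalently δ ≥ 17/(17+13) = 17/30.

17/30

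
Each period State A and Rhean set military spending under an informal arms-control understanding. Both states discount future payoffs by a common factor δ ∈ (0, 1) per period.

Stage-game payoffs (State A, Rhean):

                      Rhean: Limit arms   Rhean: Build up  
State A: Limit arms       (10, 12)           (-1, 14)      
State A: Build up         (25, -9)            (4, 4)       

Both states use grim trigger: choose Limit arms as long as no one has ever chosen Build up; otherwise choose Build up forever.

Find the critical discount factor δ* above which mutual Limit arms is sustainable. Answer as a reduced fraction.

State A: cooperation gives 10 each period; deviation gives 25 once then 4 forever.
  10/(1−δ) ≥ 25 + 4δ/(1−δ) ⇒ δ ≥ 15/21 = 5/7.
Rhean: cooperation gives 12 each period; deviation gives 14 once then 4 forever.
  δ ≥ 2/10 = 1/5.
Both must hold, so the binding constraint is State A's: δ ≥ 5/7.

5/7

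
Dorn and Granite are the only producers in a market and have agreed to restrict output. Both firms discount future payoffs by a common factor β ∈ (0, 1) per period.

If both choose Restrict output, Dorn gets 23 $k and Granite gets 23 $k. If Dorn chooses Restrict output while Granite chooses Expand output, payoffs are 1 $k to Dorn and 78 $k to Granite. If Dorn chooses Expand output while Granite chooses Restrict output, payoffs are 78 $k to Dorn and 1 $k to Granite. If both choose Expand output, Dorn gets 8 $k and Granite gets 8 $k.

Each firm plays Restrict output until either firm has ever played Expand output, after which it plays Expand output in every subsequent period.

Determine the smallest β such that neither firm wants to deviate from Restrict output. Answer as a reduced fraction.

11/14

Cooperation forever yields 23 each period: 23/(1−β).
Deviating yields 78 once, then 8 forever: 78 + 8β/(1−β).
No profitable deviation requires 23/(1−β) ≥ 78 + 8β/(1−β).
Multiplying by (1−β): 23 ≥ 78(1−β) + 8β = 78 − 70β.
So 70β ≥ 55, i.e. β ≥ 55/70 = 11/14.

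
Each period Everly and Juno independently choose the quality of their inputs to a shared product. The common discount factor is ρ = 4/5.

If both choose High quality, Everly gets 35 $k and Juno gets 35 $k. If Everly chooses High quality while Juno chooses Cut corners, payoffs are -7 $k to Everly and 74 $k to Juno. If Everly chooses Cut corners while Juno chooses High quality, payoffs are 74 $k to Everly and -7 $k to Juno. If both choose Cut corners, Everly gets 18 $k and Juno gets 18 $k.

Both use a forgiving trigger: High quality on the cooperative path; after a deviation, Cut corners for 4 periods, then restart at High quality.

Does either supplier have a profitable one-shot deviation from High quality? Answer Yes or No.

Comparing payoff streams over the 5 periods until play realigns: cooperate → 35(1+ρ+…+ρ^4); deviate → 74 + 18(ρ+…+ρ^4).
Cooperation is sustained iff (35−18)(ρ+…+ρ^4) ≥ 74−35.
ρ+…+ρ^4 = 4/5·(1−(4/5)^4)/(1−4/5) = 2.3616, and (74−35)/(35−18) = 2.2941.
2.3616 ≥ 2.2941, so cooperation is sustainable.

No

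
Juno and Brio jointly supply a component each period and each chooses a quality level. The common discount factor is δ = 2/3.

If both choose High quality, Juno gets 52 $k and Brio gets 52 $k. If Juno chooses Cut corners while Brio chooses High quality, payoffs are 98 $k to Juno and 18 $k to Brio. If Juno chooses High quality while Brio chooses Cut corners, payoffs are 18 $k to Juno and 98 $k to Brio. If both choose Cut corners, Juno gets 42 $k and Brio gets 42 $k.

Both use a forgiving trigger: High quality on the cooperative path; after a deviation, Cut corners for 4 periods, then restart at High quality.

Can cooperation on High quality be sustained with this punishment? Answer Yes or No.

No

IC: δ+…+δ^4 ≥ (98−52)/(52−42) = 23/5.
At δ = 2/3: partial sum = 1.6049 < 4.6000. Cooperation not sustainable.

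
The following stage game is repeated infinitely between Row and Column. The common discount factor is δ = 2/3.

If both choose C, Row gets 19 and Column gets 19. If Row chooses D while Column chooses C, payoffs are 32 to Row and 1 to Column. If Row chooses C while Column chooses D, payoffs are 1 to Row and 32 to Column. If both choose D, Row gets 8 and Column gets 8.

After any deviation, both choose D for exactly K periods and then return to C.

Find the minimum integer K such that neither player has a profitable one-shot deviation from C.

3

Need Σ_{k=1}^{K} δ^k ≥ (32−19)/(19−8) = 1.1818 at δ = 2/3.
At K = 2 the sum is 1.1111 < 1.1818; at K = 3 it is 1.4074 ≥ 1.1818.
So the minimum punishment length is K = 3.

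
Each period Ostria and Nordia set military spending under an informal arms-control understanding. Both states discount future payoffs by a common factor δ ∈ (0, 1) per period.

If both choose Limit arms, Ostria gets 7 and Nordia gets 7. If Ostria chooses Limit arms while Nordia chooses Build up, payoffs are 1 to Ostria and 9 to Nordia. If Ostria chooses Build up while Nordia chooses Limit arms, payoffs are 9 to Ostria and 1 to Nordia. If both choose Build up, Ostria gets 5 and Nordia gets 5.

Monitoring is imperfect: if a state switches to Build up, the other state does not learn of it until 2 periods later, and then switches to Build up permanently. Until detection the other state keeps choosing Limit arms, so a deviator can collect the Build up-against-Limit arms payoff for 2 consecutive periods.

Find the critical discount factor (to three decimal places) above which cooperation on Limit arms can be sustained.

0.707

Deviating for the 2 undetected periods gains 9−7 = 2 per period over cooperation, then loses 7−5 = 2 per period forever once punishment starts.
Gain: 2(1 + δ + … + δ^1); loss: 2·δ^2/(1−δ).
No profitable deviation ⇔ 2(1−δ^2) ≤ 2·δ^2, i.e. δ^2 ≥ 2/(2+2) = 1/2.
Hence δ ≥ (1/2)^(1/2) ≈ 0.707.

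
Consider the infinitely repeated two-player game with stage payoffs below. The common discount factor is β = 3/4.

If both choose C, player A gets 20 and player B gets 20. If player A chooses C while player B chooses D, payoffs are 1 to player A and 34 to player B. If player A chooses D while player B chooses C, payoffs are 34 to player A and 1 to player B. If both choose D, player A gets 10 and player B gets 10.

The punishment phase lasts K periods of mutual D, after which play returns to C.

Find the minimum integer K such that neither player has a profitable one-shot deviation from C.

No profitable deviation requires (20−10)(β+…+β^K) ≥ 34−20, i.e. β+…+β^K ≥ 7/5 ≈ 1.4000.
With β = 3/4, the partial sums are K=1: 0.7500, K=2: 1.3125, K=3: 1.7344.
K = 3 is the first length at which the sum reaches 1.4000.

3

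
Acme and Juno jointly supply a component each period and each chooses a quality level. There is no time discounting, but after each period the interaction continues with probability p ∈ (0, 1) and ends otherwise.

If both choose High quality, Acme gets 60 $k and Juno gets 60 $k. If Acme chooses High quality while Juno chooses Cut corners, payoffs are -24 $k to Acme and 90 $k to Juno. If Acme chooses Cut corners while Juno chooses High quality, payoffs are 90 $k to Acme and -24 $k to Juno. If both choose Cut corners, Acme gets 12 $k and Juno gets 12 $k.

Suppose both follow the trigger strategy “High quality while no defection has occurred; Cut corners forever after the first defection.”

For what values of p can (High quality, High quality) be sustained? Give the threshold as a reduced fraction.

With no time discounting, the continuation probability p plays the role of the discount factor.
Grim-trigger IC: 60/(1−p) ≥ 90 + 12p/(1−p) ⇒ p ≥ (90−60)/(90−12) = 5/13.

5/13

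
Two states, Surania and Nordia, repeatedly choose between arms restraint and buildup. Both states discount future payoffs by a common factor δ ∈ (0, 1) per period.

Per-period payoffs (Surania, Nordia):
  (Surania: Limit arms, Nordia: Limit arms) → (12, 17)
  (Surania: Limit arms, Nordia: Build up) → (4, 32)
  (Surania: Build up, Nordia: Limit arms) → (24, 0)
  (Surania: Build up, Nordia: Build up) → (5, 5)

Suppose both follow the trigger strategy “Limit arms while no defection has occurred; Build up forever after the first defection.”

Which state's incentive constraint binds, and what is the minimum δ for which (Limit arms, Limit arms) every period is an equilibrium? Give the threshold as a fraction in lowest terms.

Surania's threshold: (24−12)/(24−5) = 12/19.
Nordia's threshold: (32−17)/(32−5) = 5/9.
12/19 > 5/9, so Surania binds and δ* = 12/19.

Surania; δ ≥ 12/19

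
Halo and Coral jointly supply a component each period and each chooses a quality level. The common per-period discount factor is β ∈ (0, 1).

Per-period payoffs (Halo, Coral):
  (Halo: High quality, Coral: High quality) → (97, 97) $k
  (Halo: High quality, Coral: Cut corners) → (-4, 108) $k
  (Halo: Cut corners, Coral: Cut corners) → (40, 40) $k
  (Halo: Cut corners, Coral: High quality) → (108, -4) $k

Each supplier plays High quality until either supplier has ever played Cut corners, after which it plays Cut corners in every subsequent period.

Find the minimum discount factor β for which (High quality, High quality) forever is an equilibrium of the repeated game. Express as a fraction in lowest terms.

11/68

97/(1−β) ≥ 108 + 40β/(1−β)
97 ≥ 108 − 68β
β ≥ 11/68.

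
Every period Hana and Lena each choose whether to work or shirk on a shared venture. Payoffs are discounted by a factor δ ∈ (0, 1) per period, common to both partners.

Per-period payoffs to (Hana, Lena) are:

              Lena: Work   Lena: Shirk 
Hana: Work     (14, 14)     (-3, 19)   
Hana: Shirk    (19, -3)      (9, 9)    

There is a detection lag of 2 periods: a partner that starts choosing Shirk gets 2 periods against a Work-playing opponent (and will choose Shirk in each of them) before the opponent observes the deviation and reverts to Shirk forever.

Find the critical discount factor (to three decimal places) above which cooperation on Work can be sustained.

0.707

Deviating for the 2 undetected periods gains 19−14 = 5 per period over cooperation, then loses 14−9 = 5 per period forever once punishment starts.
Gain: 5(1 + δ + … + δ^1); loss: 5·δ^2/(1−δ).
No profitable deviation ⇔ 5(1−δ^2) ≤ 5·δ^2, i.e. δ^2 ≥ 5/(5+5) = 1/2.
Hence δ ≥ (1/2)^(1/2) ≈ 0.707.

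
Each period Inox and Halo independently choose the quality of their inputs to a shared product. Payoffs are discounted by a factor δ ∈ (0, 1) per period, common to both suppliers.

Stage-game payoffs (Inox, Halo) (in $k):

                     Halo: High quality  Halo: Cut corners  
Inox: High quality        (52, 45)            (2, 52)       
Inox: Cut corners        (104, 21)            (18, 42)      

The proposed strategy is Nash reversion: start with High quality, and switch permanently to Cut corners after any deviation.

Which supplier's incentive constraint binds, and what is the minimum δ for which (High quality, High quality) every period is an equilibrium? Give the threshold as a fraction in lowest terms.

Halo; δ ≥ 7/10

Inox's threshold: (104−52)/(104−18) = 26/43.
Halo's threshold: (52−45)/(52−42) = 7/10.
26/43 < 7/10, so Halo binds and δ* = 7/10.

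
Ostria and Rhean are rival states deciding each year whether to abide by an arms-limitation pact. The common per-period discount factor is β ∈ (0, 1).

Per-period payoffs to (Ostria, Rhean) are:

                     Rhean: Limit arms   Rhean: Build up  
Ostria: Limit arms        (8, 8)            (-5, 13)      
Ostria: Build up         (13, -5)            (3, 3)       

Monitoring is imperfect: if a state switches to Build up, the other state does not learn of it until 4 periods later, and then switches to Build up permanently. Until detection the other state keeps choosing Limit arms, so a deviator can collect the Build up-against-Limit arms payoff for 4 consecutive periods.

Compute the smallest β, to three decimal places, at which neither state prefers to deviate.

0.841

The best deviation is to choose Build up for all 4 undetected periods, earning 13 each, then 3 forever once detected.
Deviation value: 13(1−β^4)/(1−β) + 3β^4/(1−β); cooperation value: 8/(1−β).
IC: 8 ≥ 13(1−β^4) + 3β^4 = 13 − 10β^4.
So β^4 ≥ 5/10 = 1/2, giving β ≥ (1/2)^(1/4) ≈ 0.841.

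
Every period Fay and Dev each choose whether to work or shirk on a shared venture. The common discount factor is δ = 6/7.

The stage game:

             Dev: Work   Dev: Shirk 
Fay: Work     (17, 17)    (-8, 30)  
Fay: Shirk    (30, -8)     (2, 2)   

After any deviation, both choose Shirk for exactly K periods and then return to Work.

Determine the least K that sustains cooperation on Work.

Need Σ_{k=1}^{K} δ^k ≥ (30−17)/(17−2) = 0.8667 at δ = 6/7.
At K = 1 the sum is 0.8571 < 0.8667; at K = 2 it is 1.5918 ≥ 0.8667.
So the minimum punishment length is K = 2.

2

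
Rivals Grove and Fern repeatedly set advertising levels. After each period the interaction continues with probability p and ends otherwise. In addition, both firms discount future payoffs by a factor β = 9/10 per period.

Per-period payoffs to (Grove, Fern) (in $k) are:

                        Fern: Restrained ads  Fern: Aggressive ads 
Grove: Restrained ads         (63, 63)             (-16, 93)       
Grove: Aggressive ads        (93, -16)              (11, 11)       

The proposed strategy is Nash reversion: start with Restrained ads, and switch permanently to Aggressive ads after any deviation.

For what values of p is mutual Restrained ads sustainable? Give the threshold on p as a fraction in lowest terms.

Expected continuation weight on next period's payoff is β·p = 9/10·p, which plays the role of the discount factor.
Cooperation requires 9/10·p ≥ (93−63)/(93−11) = 15/41, hence p ≥ 50/123.

50/123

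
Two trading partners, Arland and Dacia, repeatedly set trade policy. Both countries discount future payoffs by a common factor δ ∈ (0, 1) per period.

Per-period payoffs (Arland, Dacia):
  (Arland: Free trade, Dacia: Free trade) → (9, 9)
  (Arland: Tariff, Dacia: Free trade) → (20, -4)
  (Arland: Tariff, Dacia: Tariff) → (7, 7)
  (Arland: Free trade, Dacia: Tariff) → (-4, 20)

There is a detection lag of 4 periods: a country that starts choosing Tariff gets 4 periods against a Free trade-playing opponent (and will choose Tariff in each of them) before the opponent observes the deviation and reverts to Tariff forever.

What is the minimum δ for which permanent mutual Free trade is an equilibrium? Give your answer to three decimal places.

0.959

A deviator earns 20 for 4 periods, then 7 forever; cooperating earns 9 forever. Multiplying the IC by (1−δ):
9 ≥ 20(1−δ^4) + 7δ^4, so 13·δ^4 ≥ 11 and δ^4 ≥ 11/13.
δ ≥ (11/13)^(1/4) ≈ 0.959.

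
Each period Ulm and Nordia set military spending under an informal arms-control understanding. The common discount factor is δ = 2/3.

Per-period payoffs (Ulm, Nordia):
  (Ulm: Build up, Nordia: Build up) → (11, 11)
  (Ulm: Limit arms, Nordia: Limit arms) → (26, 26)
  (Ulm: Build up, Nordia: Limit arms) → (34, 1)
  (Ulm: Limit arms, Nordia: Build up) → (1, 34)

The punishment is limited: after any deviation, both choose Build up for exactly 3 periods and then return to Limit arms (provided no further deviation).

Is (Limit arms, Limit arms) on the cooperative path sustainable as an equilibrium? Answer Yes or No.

Yes

IC: δ+…+δ^3 ≥ (34−26)/(26−11) = 8/15.
At δ = 2/3: partial sum = 1.4074 ≥ 0.5333. Cooperation sustainable.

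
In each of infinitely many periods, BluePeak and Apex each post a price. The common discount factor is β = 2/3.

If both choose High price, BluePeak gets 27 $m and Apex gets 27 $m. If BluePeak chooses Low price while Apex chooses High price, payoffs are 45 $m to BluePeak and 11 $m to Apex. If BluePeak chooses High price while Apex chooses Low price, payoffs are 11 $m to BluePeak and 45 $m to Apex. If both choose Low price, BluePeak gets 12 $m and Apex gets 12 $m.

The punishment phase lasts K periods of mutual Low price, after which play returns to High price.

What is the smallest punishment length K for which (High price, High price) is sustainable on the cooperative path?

3

IC: β(1−β^K)/(1−β) ≥ (45−27)/(27−12) = 6/5.
With β = 2/3: need 1 − β^K ≥ 6/5·(1−2/3)/(2/3), i.e. β^K ≤ 0.4000.
Since (2/3)^2 = 0.4444 and (2/3)^3 = 0.2963, the smallest such K is 3.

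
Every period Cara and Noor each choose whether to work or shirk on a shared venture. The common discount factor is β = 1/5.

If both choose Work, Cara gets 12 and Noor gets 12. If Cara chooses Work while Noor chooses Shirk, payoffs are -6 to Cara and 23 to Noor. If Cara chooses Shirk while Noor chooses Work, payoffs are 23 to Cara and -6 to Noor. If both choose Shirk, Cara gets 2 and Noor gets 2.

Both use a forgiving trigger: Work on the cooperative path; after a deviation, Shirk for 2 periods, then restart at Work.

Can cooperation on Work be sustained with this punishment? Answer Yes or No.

A one-shot deviation gives 23 now, then 2 for 2 periods, then back to 12.
Gain from deviating: (23−12) today; loss: (12−2) in each of the next 2 periods.
No-deviation condition: (12−2)(β+…+β^2) ≥ 23−12, i.e. β+…+β^2 ≥ 11/10.
At β = 1/5: β+…+β^2 = 0.2400 < 1.1000.
So cooperation is not sustainable.

No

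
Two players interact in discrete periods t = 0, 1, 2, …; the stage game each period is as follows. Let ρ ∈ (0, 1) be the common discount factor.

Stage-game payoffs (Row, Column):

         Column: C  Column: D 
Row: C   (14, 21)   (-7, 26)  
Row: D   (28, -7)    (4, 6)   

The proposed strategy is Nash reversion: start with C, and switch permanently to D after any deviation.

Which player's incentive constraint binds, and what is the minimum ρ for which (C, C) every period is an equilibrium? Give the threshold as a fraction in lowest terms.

Row's threshold: (28−14)/(28−4) = 7/12.
Column's threshold: (26−21)/(26−6) = 1/4.
7/12 > 1/4, so Row binds and ρ* = 7/12.

Row; ρ ≥ 7/12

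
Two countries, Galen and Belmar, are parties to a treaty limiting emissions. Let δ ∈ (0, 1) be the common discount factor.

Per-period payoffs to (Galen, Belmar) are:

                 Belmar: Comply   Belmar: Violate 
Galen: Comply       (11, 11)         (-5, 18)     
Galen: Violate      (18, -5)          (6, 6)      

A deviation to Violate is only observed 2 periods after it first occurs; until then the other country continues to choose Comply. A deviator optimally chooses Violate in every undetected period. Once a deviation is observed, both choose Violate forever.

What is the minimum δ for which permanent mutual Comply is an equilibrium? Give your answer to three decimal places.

The best deviation is to choose Violate for all 2 undetected periods, earning 18 each, then 6 forever once detected.
Deviation value: 18(1−δ^2)/(1−δ) + 6δ^2/(1−δ); cooperation value: 11/(1−δ).
IC: 11 ≥ 18(1−δ^2) + 6δ^2 = 18 − 12δ^2.
So δ^2 ≥ 7/12, giving δ ≥ (7/12)^(1/2) ≈ 0.764.

0.764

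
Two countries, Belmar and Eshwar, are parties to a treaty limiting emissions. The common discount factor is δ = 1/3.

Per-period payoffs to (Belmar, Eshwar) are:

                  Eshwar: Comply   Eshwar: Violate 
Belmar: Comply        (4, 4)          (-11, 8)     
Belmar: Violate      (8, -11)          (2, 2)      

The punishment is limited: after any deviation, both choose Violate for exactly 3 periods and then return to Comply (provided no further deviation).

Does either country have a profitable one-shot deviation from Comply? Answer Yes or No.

Yes

IC: δ+…+δ^3 ≥ (8−4)/(4−2) = 2.
At δ = 1/3: partial sum = 0.4815 < 2.0000. Cooperation not sustainable.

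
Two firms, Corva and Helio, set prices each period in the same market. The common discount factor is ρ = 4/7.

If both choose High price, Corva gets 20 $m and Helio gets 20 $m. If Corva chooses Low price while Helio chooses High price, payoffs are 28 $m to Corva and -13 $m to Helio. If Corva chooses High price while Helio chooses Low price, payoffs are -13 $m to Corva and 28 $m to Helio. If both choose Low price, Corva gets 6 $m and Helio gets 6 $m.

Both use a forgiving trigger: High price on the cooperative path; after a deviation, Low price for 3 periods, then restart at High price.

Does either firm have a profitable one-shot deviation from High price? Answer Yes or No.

No

IC: ρ+…+ρ^3 ≥ (28−20)/(20−6) = 4/7.
At ρ = 4/7: partial sum = 1.0845 ≥ 0.5714. Cooperation sustainable.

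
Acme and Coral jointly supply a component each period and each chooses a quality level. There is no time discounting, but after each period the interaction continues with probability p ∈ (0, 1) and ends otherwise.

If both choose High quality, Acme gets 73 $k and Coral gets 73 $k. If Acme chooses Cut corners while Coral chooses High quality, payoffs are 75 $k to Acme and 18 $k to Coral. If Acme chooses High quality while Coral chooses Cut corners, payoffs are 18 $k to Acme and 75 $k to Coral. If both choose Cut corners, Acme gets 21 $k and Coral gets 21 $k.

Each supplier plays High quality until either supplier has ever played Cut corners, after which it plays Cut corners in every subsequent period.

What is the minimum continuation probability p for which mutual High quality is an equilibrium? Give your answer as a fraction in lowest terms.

1/27

Expected cooperation value is 73 + p·73 + p²·73 + … = 73/(1−p); deviation gives 75 + p·21/(1−p).
73 ≥ 75(1−p) + 21p ⇒ 54p ≥ 2 ⇒ p ≥ 2/54 = 1/27.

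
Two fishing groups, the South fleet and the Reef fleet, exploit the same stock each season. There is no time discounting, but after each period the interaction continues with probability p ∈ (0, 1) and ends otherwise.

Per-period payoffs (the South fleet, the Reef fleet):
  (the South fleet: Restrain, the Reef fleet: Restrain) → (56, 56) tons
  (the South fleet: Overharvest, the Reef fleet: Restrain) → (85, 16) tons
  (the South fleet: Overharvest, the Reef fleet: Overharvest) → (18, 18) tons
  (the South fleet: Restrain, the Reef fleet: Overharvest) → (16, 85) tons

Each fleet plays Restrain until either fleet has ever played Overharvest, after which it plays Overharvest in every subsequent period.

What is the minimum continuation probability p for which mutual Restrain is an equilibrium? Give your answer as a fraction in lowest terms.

29/67

Expected cooperation value is 56 + p·56 + p²·56 + … = 56/(1−p); deviation gives 85 + p·18/(1−p).
56 ≥ 85(1−p) + 18p ⇒ 67p ≥ 29 ⇒ p ≥ 29/67.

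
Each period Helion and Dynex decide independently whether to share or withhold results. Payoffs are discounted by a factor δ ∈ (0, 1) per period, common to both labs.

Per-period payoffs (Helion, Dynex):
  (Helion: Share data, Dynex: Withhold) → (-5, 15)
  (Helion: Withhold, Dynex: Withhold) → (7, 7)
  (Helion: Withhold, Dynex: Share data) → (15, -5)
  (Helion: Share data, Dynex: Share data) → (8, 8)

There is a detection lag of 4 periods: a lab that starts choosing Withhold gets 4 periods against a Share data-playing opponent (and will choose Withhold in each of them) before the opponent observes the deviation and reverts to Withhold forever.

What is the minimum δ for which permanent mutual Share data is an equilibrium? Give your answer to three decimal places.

A deviator earns 15 for 4 periods, then 7 forever; cooperating earns 8 forever. Multiplying the IC by (1−δ):
8 ≥ 15(1−δ^4) + 7δ^4, so 8·δ^4 ≥ 7 and δ^4 ≥ 7/8.
δ ≥ (7/8)^(1/4) ≈ 0.967.

0.967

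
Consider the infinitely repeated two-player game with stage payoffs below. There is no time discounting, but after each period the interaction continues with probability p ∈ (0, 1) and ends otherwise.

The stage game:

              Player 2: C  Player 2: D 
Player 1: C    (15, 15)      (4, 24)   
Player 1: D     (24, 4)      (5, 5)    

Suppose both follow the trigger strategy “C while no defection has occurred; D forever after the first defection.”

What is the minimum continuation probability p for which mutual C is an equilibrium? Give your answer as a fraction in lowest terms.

9/19

With no time discounting, the continuation probability p plays the role of the discount factor.
Grim-trigger IC: 15/(1−p) ≥ 24 + 5p/(1−p) ⇒ p ≥ (24−15)/(24−5) = 9/19.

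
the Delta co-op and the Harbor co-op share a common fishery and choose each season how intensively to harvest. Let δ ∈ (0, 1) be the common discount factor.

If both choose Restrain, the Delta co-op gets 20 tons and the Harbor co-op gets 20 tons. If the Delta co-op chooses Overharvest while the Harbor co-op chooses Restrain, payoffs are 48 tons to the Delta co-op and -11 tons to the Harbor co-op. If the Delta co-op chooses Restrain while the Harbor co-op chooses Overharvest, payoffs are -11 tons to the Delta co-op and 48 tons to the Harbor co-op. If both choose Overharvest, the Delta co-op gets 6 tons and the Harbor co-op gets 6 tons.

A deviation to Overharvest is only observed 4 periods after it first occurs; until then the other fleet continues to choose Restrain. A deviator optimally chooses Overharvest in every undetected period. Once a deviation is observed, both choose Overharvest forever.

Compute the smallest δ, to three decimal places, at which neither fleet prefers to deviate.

A deviator earns 48 for 4 periods, then 6 forever; cooperating earns 20 forever. Multiplying the IC by (1−δ):
20 ≥ 48(1−δ^4) + 6δ^4, so 42·δ^4 ≥ 28 and δ^4 ≥ 2/3.
δ ≥ (2/3)^(1/4) ≈ 0.904.

0.904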